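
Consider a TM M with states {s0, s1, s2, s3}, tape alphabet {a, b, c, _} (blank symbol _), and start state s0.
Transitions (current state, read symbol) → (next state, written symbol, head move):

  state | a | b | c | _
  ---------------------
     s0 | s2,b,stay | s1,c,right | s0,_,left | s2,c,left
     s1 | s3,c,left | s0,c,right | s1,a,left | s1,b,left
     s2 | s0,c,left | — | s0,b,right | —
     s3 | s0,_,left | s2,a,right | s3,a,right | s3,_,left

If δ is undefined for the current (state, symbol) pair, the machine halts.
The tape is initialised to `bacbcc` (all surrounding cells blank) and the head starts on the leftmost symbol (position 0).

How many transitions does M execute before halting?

state=s0 head=0 tape=[b]acbcc   (s0,b)→(s1,c,right)
state=s1 head=1 tape=c[a]cbcc   (s1,a)→(s3,c,left)
state=s3 head=0 tape=[c]ccbcc   (s3,c)→(s3,a,right)
state=s3 head=1 tape=a[c]cbcc   (s3,c)→(s3,a,right)
state=s3 head=2 tape=aa[c]bcc   (s3,c)→(s3,a,right)
state=s3 head=3 tape=aaa[b]cc   (s3,b)→(s2,a,right)
state=s2 head=4 tape=aaaa[c]c   (s2,c)→(s0,b,right)
state=s0 head=5 tape=aaaab[c]   (s0,c)→(s0,_,left)
state=s0 head=4 tape=aaaa[b]_   (s0,b)→(s1,c,right)
state=s1 head=5 tape=aaaac[_]   (s1,_)→(s1,b,left)
state=s1 head=4 tape=aaaa[c]b   (s1,c)→(s1,a,left)
state=s1 head=3 tape=aaa[a]ab   (s1,a)→(s3,c,left)
state=s3 head=2 tape=aa[a]cab   (s3,a)→(s0,_,left)
state=s0 head=1 tape=a[a]_cab   (s0,a)→(s2,b,stay)
state=s2 head=1 tape=a[b]_cab
M halts after 14 transitions.

14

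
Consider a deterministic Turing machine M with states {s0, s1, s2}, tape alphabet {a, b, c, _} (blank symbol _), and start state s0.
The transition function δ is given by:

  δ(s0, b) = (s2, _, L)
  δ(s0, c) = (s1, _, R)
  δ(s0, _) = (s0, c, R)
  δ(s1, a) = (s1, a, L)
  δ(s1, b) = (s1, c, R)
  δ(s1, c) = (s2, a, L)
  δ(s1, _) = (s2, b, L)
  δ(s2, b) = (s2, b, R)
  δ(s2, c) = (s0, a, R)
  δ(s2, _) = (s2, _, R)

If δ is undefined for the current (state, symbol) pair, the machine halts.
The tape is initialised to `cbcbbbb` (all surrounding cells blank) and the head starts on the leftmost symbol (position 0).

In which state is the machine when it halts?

state=s0 head=0 tape=[c]bcbbbb   (s0,c)→(s1,_,R)
state=s1 head=1 tape=_[b]cbbbb   (s1,b)→(s1,c,R)
state=s1 head=2 tape=_c[c]bbbb   (s1,c)→(s2,a,L)
state=s2 head=1 tape=_[c]abbbb   (s2,c)→(s0,a,R)
state=s0 head=2 tape=_a[a]bbbb
No transition is defined for (s0, a); M halts in state s0.

s0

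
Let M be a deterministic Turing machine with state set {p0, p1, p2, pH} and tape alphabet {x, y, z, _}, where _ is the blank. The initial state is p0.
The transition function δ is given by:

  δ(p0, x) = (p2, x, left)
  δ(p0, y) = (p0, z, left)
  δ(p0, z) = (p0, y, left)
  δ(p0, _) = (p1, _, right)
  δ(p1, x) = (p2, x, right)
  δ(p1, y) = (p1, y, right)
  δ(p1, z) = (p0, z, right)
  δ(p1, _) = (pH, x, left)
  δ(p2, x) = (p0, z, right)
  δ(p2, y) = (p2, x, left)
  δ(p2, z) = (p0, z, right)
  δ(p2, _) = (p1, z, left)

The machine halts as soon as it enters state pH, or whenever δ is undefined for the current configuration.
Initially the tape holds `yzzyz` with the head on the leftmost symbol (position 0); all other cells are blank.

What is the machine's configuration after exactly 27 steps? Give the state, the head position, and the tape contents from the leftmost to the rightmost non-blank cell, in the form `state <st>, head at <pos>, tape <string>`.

state=p0 head=0 tape=_[y]zzyz   (p0,y)→(p0,z,left)
state=p0 head=-1 tape=[_]zzzyz   (p0,_)→(p1,_,right)
state=p1 head=0 tape=_[z]zzyz   (p1,z)→(p0,z,right)
state=p0 head=1 tape=_z[z]zyz   (p0,z)→(p0,y,left)
state=p0 head=0 tape=_[z]yzyz   (p0,z)→(p0,y,left)
state=p0 head=-1 tape=[_]yyzyz   (p0,_)→(p1,_,right)
state=p1 head=0 tape=_[y]yzyz   (p1,y)→(p1,y,right)
state=p1 head=1 tape=_y[y]zyz   (p1,y)→(p1,y,right)
state=p1 head=2 tape=_yy[z]yz   (p1,z)→(p0,z,right)
state=p0 head=3 tape=_yyz[y]z   (p0,y)→(p0,z,left)
state=p0 head=2 tape=_yy[z]zz   (p0,z)→(p0,y,left)
state=p0 head=1 tape=_y[y]yzz   (p0,y)→(p0,z,left)
state=p0 head=0 tape=_[y]zyzz   (p0,y)→(p0,z,left)
state=p0 head=-1 tape=[_]zzyzz   (p0,_)→(p1,_,right)
state=p1 head=0 tape=_[z]zyzz   (p1,z)→(p0,z,right)
state=p0 head=1 tape=_z[z]yzz   (p0,z)→(p0,y,left)
state=p0 head=0 tape=_[z]yyzz   (p0,z)→(p0,y,left)
state=p0 head=-1 tape=[_]yyyzz   (p0,_)→(p1,_,right)
state=p1 head=0 tape=_[y]yyzz   (p1,y)→(p1,y,right)
state=p1 head=1 tape=_y[y]yzz   (p1,y)→(p1,y,right)
state=p1 head=2 tape=_yy[y]zz   (p1,y)→(p1,y,right)
state=p1 head=3 tape=_yyy[z]z   (p1,z)→(p0,z,right)
state=p0 head=4 tape=_yyyz[z]   (p0,z)→(p0,y,left)
state=p0 head=3 tape=_yyy[z]y   (p0,z)→(p0,y,left)
state=p0 head=2 tape=_yy[y]yy   (p0,y)→(p0,z,left)
state=p0 head=1 tape=_y[y]zyy   (p0,y)→(p0,z,left)
state=p0 head=0 tape=_[y]zzyy   (p0,y)→(p0,z,left)
state=p0 head=-1 tape=[_]zzzyy
After 27 steps: state p0, head at -1, tape zzzyy.

state p0, head at -1, tape zzzyy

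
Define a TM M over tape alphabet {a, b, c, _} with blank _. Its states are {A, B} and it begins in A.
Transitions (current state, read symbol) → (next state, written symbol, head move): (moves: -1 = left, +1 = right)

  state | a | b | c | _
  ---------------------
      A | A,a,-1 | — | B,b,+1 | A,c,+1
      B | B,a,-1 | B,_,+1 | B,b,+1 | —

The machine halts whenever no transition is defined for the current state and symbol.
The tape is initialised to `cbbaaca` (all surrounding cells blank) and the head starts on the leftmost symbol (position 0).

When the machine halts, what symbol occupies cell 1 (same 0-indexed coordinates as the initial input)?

_

state=A head=0 tape=[c]bbaaca   (A,c)→(B,b,+1)
state=B head=1 tape=b[b]baaca   (B,b)→(B,_,+1)
state=B head=2 tape=b_[b]aaca   (B,b)→(B,_,+1)
state=B head=3 tape=b__[a]aca   (B,a)→(B,a,-1)
state=B head=2 tape=b_[_]aaca
Cell 1 holds _ when M halts.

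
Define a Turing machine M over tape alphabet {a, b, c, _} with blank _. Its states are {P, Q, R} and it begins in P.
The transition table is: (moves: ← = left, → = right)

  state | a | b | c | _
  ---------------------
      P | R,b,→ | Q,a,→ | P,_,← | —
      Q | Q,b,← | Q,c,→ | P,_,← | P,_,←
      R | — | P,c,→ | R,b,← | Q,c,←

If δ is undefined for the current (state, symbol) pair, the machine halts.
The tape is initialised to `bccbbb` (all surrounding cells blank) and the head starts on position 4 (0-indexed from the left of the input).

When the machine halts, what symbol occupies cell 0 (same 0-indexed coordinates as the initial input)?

_

state=P head=4 tape=_bccb[b]b_   (P,b)→(Q,a,→)
state=Q head=5 tape=_bccba[b]_   (Q,b)→(Q,c,→)
state=Q head=6 tape=_bccbac[_]   (Q,_)→(P,_,←)
state=P head=5 tape=_bccba[c]_   (P,c)→(P,_,←)
state=P head=4 tape=_bccb[a]__   (P,a)→(R,b,→)
state=R head=5 tape=_bccbb[_]_   (R,_)→(Q,c,←)
state=Q head=4 tape=_bccb[b]c_   (Q,b)→(Q,c,→)
state=Q head=5 tape=_bccbc[c]_   (Q,c)→(P,_,←)
state=P head=4 tape=_bccb[c]__   (P,c)→(P,_,←)
state=P head=3 tape=_bcc[b]___   (P,b)→(Q,a,→)
state=Q head=4 tape=_bcca[_]__   (Q,_)→(P,_,←)
state=P head=3 tape=_bcc[a]___   (P,a)→(R,b,→)
state=R head=4 tape=_bccb[_]__   (R,_)→(Q,c,←)
state=Q head=3 tape=_bcc[b]c__   (Q,b)→(Q,c,→)
state=Q head=4 tape=_bccc[c]__   (Q,c)→(P,_,←)
state=P head=3 tape=_bcc[c]___   (P,c)→(P,_,←)
state=P head=2 tape=_bc[c]____   (P,c)→(P,_,←)
state=P head=1 tape=_b[c]_____   (P,c)→(P,_,←)
state=P head=0 tape=_[b]______   (P,b)→(Q,a,→)
state=Q head=1 tape=_a[_]_____   (Q,_)→(P,_,←)
state=P head=0 tape=_[a]______   (P,a)→(R,b,→)
state=R head=1 tape=_b[_]_____   (R,_)→(Q,c,←)
state=Q head=0 tape=_[b]c_____   (Q,b)→(Q,c,→)
state=Q head=1 tape=_c[c]_____   (Q,c)→(P,_,←)
state=P head=0 tape=_[c]______   (P,c)→(P,_,←)
state=P head=-1 tape=[_]_______
Cell 0 holds _ when M halts.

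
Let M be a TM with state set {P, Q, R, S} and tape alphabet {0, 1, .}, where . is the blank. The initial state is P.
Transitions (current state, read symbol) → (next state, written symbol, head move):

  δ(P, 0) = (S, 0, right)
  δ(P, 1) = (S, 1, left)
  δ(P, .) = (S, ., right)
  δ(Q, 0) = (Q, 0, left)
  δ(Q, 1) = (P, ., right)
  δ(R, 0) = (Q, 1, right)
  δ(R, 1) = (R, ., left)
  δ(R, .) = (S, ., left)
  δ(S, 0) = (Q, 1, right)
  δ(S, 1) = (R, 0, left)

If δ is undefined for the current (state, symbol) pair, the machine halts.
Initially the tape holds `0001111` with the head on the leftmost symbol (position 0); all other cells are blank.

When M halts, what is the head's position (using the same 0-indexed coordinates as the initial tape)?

P | [0]001111.   read 0 → write 0, move right, go to S
S | 0[0]01111.   read 0 → write 1, move right, go to Q
Q | 01[0]1111.   read 0 → write 0, move left, go to Q
Q | 0[1]01111.   read 1 → write ., move right, go to P
P | 0.[0]1111.   read 0 → write 0, move right, go to S
S | 0.0[1]111.   read 1 → write 0, move left, go to R
R | 0.[0]0111.   read 0 → write 1, move right, go to Q
Q | 0.1[0]111.   read 0 → write 0, move left, go to Q
Q | 0.[1]0111.   read 1 → write ., move right, go to P
P | 0..[0]111.   read 0 → write 0, move right, go to S
S | 0..0[1]11.   read 1 → write 0, move left, go to R
R | 0..[0]011.   read 0 → write 1, move right, go to Q
Q | 0..1[0]11.   read 0 → write 0, move left, go to Q
Q | 0..[1]011.   read 1 → write ., move right, go to P
P | 0...[0]11.   read 0 → write 0, move right, go to S
S | 0...0[1]1.   read 1 → write 0, move left, go to R
R | 0...[0]01.   read 0 → write 1, move right, go to Q
Q | 0...1[0]1.   read 0 → write 0, move left, go to Q
Q | 0...[1]01.   read 1 → write ., move right, go to P
P | 0....[0]1.   read 0 → write 0, move right, go to S
S | 0....0[1].   read 1 → write 0, move left, go to R
R | 0....[0]0.   read 0 → write 1, move right, go to Q
Q | 0....1[0].   read 0 → write 0, move left, go to Q
Q | 0....[1]0.   read 1 → write ., move right, go to P
P | 0.....[0].   read 0 → write 0, move right, go to S
S | 0.....0[.]
At halt the head is at cell 7.

7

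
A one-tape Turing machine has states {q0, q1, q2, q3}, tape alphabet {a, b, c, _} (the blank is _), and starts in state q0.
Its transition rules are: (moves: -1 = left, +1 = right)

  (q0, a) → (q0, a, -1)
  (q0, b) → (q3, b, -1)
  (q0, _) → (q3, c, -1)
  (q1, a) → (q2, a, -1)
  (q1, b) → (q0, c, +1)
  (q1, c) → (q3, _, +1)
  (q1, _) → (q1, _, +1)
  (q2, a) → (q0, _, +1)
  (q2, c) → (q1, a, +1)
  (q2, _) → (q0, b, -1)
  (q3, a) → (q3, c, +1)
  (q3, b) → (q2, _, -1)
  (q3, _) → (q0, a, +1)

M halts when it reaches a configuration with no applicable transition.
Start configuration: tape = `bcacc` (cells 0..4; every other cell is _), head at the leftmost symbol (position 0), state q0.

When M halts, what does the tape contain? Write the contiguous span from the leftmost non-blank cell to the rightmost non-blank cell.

a__ccc

state=q0 head=0 tape=_[b]cacc   (q0,b)→(q3,b,-1)
state=q3 head=-1 tape=[_]bcacc   (q3,_)→(q0,a,+1)
state=q0 head=0 tape=a[b]cacc   (q0,b)→(q3,b,-1)
state=q3 head=-1 tape=[a]bcacc   (q3,a)→(q3,c,+1)
state=q3 head=0 tape=c[b]cacc   (q3,b)→(q2,_,-1)
state=q2 head=-1 tape=[c]_cacc   (q2,c)→(q1,a,+1)
state=q1 head=0 tape=a[_]cacc   (q1,_)→(q1,_,+1)
state=q1 head=1 tape=a_[c]acc   (q1,c)→(q3,_,+1)
state=q3 head=2 tape=a__[a]cc   (q3,a)→(q3,c,+1)
state=q3 head=3 tape=a__c[c]c
The non-blank tape span at halt is a__ccc.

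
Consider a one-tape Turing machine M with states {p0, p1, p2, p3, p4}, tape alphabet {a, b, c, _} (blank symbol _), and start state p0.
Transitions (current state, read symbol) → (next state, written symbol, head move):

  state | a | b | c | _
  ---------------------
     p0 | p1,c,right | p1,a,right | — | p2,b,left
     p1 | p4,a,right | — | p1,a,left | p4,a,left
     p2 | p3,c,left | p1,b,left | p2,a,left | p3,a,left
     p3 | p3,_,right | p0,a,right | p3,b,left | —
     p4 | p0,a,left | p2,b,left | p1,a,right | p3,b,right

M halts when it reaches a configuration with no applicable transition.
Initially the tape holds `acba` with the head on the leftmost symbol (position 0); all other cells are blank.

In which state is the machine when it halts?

p3

state=p0 head=0 tape=__[a]cba___   (p0,a)→(p1,c,right)
state=p1 head=1 tape=__c[c]ba___   (p1,c)→(p1,a,left)
state=p1 head=0 tape=__[c]aba___   (p1,c)→(p1,a,left)
state=p1 head=-1 tape=_[_]aaba___   (p1,_)→(p4,a,left)
state=p4 head=-2 tape=[_]aaaba___   (p4,_)→(p3,b,right)
state=p3 head=-1 tape=b[a]aaba___   (p3,a)→(p3,_,right)
state=p3 head=0 tape=b_[a]aba___   (p3,a)→(p3,_,right)
state=p3 head=1 tape=b__[a]ba___   (p3,a)→(p3,_,right)
state=p3 head=2 tape=b___[b]a___   (p3,b)→(p0,a,right)
state=p0 head=3 tape=b___a[a]___   (p0,a)→(p1,c,right)
state=p1 head=4 tape=b___ac[_]__   (p1,_)→(p4,a,left)
state=p4 head=3 tape=b___a[c]a__   (p4,c)→(p1,a,right)
state=p1 head=4 tape=b___aa[a]__   (p1,a)→(p4,a,right)
state=p4 head=5 tape=b___aaa[_]_   (p4,_)→(p3,b,right)
state=p3 head=6 tape=b___aaab[_]
No transition is defined for (p3, _); M halts in state p3.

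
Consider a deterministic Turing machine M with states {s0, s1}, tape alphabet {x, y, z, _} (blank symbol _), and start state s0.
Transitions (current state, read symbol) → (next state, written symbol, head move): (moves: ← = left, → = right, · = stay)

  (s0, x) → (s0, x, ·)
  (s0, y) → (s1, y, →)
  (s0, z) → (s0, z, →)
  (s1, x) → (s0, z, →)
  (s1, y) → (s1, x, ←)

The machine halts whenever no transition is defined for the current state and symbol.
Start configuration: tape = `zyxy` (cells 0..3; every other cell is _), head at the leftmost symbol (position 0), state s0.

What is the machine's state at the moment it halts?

s0 | [z]yxy_   read z → write z, move →, go to s0
s0 | z[y]xy_   read y → write y, move →, go to s1
s1 | zy[x]y_   read x → write z, move →, go to s0
s0 | zyz[y]_   read y → write y, move →, go to s1
s1 | zyzy[_]
No transition is defined for (s1, _); M halts in state s1.

s1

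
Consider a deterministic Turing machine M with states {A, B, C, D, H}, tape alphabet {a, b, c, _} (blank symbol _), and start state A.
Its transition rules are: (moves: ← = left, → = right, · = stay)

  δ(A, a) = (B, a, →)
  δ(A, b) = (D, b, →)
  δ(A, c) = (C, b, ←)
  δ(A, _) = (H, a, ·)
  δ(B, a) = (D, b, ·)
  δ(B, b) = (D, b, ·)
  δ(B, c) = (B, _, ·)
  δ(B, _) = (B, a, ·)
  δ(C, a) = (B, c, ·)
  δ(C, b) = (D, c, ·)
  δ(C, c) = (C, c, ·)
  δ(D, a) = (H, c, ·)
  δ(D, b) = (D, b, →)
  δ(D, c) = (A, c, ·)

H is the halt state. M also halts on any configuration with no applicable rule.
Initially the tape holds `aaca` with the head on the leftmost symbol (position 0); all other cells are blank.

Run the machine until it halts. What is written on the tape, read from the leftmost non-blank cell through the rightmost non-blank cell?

A | [a]aca   read a → write a, move →, go to B
B | a[a]ca   read a → write b, move ·, go to D
D | a[b]ca   read b → write b, move →, go to D
D | ab[c]a   read c → write c, move ·, go to A
A | ab[c]a   read c → write b, move ←, go to C
C | a[b]ba   read b → write c, move ·, go to D
D | a[c]ba   read c → write c, move ·, go to A
A | a[c]ba   read c → write b, move ←, go to C
C | [a]bba   read a → write c, move ·, go to B
B | [c]bba   read c → write _, move ·, go to B
B | [_]bba   read _ → write a, move ·, go to B
B | [a]bba   read a → write b, move ·, go to D
D | [b]bba   read b → write b, move →, go to D
D | b[b]ba   read b → write b, move →, go to D
D | bb[b]a   read b → write b, move →, go to D
D | bbb[a]   read a → write c, move ·, go to H
H | bbb[c]
The non-blank tape span at halt is bbbc.

bbbc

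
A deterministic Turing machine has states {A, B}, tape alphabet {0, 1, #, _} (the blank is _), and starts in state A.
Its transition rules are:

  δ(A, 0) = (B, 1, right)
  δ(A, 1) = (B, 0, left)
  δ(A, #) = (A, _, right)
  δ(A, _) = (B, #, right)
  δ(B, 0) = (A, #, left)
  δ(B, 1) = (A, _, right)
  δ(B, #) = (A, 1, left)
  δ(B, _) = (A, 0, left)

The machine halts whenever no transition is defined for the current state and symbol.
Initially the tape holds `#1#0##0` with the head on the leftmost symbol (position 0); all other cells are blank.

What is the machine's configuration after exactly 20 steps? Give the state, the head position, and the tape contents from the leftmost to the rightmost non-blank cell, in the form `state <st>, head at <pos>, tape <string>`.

state B, head at 2, tape 1_01#0

state=A head=0 tape=_[#]1#0##0   (A,#)→(A,_,right)
state=A head=1 tape=__[1]#0##0   (A,1)→(B,0,left)
state=B head=0 tape=_[_]0#0##0   (B,_)→(A,0,left)
state=A head=-1 tape=[_]00#0##0   (A,_)→(B,#,right)
state=B head=0 tape=#[0]0#0##0   (B,0)→(A,#,left)
state=A head=-1 tape=[#]#0#0##0   (A,#)→(A,_,right)
state=A head=0 tape=_[#]0#0##0   (A,#)→(A,_,right)
state=A head=1 tape=__[0]#0##0   (A,0)→(B,1,right)
state=B head=2 tape=__1[#]0##0   (B,#)→(A,1,left)
state=A head=1 tape=__[1]10##0   (A,1)→(B,0,left)
state=B head=0 tape=_[_]010##0   (B,_)→(A,0,left)
state=A head=-1 tape=[_]0010##0   (A,_)→(B,#,right)
state=B head=0 tape=#[0]010##0   (B,0)→(A,#,left)
state=A head=-1 tape=[#]#010##0   (A,#)→(A,_,right)
state=A head=0 tape=_[#]010##0   (A,#)→(A,_,right)
state=A head=1 tape=__[0]10##0   (A,0)→(B,1,right)
state=B head=2 tape=__1[1]0##0   (B,1)→(A,_,right)
state=A head=3 tape=__1_[0]##0   (A,0)→(B,1,right)
state=B head=4 tape=__1_1[#]#0   (B,#)→(A,1,left)
state=A head=3 tape=__1_[1]1#0   (A,1)→(B,0,left)
state=B head=2 tape=__1[_]01#0
After 20 steps: state B, head at 2, tape 1_01#0.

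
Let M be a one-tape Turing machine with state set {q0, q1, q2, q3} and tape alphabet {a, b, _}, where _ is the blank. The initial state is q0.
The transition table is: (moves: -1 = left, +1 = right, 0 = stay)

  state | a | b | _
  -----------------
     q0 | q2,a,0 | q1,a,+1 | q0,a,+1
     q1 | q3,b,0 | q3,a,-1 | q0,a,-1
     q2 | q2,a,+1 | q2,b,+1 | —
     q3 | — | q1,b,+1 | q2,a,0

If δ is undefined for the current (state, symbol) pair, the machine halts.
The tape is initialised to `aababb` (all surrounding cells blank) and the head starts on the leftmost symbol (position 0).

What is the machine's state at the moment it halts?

q2

state=q0 head=0 tape=[a]ababb_   (q0,a)→(q2,a,0)
state=q2 head=0 tape=[a]ababb_   (q2,a)→(q2,a,+1)
state=q2 head=1 tape=a[a]babb_   (q2,a)→(q2,a,+1)
state=q2 head=2 tape=aa[b]abb_   (q2,b)→(q2,b,+1)
state=q2 head=3 tape=aab[a]bb_   (q2,a)→(q2,a,+1)
state=q2 head=4 tape=aaba[b]b_   (q2,b)→(q2,b,+1)
state=q2 head=5 tape=aabab[b]_   (q2,b)→(q2,b,+1)
state=q2 head=6 tape=aababb[_]
No transition is defined for (q2, _); M halts in state q2.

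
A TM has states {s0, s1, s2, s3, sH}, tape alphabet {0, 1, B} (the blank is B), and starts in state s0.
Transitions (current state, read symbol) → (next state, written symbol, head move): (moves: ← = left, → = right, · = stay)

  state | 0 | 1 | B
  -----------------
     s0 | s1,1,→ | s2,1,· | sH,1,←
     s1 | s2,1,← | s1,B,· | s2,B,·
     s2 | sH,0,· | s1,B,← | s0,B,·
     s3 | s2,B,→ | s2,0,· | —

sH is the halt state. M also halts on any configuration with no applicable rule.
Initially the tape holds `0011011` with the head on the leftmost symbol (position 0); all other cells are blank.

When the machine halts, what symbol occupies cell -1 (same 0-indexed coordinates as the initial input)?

s0 | BB[0]011011   read 0 → write 1, move →, go to s1
s1 | BB1[0]11011   read 0 → write 1, move ←, go to s2
s2 | BB[1]111011   read 1 → write B, move ←, go to s1
s1 | B[B]B111011   read B → write B, move ·, go to s2
s2 | B[B]B111011   read B → write B, move ·, go to s0
s0 | B[B]B111011   read B → write 1, move ←, go to sH
sH | [B]1B111011
Cell -1 holds 1 when M halts.

1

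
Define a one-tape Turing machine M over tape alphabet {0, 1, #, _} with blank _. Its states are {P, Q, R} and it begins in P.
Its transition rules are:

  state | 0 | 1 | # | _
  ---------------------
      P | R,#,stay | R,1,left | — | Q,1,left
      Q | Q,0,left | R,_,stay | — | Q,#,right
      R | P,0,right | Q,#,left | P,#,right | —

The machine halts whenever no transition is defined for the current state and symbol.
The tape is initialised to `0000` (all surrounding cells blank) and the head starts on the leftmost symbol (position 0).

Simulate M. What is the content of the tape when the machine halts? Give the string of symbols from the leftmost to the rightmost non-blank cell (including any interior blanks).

P | [0]000_   read 0 → write #, move stay, go to R
R | [#]000_   read # → write #, move right, go to P
P | #[0]00_   read 0 → write #, move stay, go to R
R | #[#]00_   read # → write #, move right, go to P
P | ##[0]0_   read 0 → write #, move stay, go to R
R | ##[#]0_   read # → write #, move right, go to P
P | ###[0]_   read 0 → write #, move stay, go to R
R | ###[#]_   read # → write #, move right, go to P
P | ####[_]   read _ → write 1, move left, go to Q
Q | ###[#]1
The non-blank tape span at halt is ####1.

####1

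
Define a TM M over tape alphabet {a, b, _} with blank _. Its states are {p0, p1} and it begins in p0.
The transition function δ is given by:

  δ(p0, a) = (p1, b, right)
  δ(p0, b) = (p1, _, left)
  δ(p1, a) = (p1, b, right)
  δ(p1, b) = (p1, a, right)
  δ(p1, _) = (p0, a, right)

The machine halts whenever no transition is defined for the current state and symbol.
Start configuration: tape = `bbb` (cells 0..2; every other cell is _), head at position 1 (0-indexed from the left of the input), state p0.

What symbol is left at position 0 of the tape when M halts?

a

p0 | b[b]b_   read b → write _, move left, go to p1
p1 | [b]_b_   read b → write a, move right, go to p1
p1 | a[_]b_   read _ → write a, move right, go to p0
p0 | aa[b]_   read b → write _, move left, go to p1
p1 | a[a]__   read a → write b, move right, go to p1
p1 | ab[_]_   read _ → write a, move right, go to p0
p0 | aba[_]
Cell 0 holds a when M halts.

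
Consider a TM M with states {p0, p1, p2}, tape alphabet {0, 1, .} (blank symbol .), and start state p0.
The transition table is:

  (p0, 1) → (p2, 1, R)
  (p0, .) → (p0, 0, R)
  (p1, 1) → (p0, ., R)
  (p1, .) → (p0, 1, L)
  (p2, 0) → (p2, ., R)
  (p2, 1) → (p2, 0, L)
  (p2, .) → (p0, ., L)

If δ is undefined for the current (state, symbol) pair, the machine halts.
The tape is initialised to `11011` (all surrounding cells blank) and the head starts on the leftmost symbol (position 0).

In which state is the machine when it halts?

state=p0 head=0 tape=..[1]1011   (p0,1)→(p2,1,R)
state=p2 head=1 tape=..1[1]011   (p2,1)→(p2,0,L)
state=p2 head=0 tape=..[1]0011   (p2,1)→(p2,0,L)
state=p2 head=-1 tape=.[.]00011   (p2,.)→(p0,.,L)
state=p0 head=-2 tape=[.].00011   (p0,.)→(p0,0,R)
state=p0 head=-1 tape=0[.]00011   (p0,.)→(p0,0,R)
state=p0 head=0 tape=00[0]0011
No transition is defined for (p0, 0); M halts in state p0.

p0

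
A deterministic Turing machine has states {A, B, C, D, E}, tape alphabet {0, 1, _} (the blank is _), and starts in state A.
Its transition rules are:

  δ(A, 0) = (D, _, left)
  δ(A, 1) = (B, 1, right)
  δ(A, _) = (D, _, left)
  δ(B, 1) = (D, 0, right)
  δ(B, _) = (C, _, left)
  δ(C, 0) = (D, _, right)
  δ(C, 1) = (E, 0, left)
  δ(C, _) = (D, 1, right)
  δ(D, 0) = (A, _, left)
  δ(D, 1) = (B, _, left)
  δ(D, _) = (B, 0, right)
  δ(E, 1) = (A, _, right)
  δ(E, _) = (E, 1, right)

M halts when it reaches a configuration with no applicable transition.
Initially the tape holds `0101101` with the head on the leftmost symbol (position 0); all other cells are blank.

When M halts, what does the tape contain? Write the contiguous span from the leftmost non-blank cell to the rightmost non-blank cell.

00_01

A | __[0]101101   read 0 → write _, move left, go to D
D | _[_]_101101   read _ → write 0, move right, go to B
B | _0[_]101101   read _ → write _, move left, go to C
C | _[0]_101101   read 0 → write _, move right, go to D
D | __[_]101101   read _ → write 0, move right, go to B
B | __0[1]01101   read 1 → write 0, move right, go to D
D | __00[0]1101   read 0 → write _, move left, go to A
A | __0[0]_1101   read 0 → write _, move left, go to D
D | __[0]__1101   read 0 → write _, move left, go to A
A | _[_]___1101   read _ → write _, move left, go to D
D | [_]____1101   read _ → write 0, move right, go to B
B | 0[_]___1101   read _ → write _, move left, go to C
C | [0]____1101   read 0 → write _, move right, go to D
D | _[_]___1101   read _ → write 0, move right, go to B
B | _0[_]__1101   read _ → write _, move left, go to C
C | _[0]___1101   read 0 → write _, move right, go to D
D | __[_]__1101   read _ → write 0, move right, go to B
B | __0[_]_1101   read _ → write _, move left, go to C
C | __[0]__1101   read 0 → write _, move right, go to D
D | ___[_]_1101   read _ → write 0, move right, go to B
B | ___0[_]1101   read _ → write _, move left, go to C
C | ___[0]_1101   read 0 → write _, move right, go to D
D | ____[_]1101   read _ → write 0, move right, go to B
B | ____0[1]101   read 1 → write 0, move right, go to D
D | ____00[1]01   read 1 → write _, move left, go to B
B | ____0[0]_01
The non-blank tape span at halt is 00_01.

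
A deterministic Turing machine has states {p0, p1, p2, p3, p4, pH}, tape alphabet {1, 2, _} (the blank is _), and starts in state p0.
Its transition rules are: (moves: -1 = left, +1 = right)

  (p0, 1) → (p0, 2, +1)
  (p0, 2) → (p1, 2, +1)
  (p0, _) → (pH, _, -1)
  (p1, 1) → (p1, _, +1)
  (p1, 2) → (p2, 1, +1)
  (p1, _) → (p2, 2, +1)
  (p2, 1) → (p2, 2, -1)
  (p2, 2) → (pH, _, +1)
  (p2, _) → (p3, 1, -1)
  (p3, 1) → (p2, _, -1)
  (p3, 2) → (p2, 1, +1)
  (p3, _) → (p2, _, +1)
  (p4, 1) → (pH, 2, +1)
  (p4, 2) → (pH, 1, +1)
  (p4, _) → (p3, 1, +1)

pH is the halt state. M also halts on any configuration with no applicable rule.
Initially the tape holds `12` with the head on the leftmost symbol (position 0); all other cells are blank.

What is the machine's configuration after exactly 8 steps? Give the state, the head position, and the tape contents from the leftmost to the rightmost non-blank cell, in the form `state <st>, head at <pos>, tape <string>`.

state=p0 head=0 tape=[1]2__   (p0,1)→(p0,2,+1)
state=p0 head=1 tape=2[2]__   (p0,2)→(p1,2,+1)
state=p1 head=2 tape=22[_]_   (p1,_)→(p2,2,+1)
state=p2 head=3 tape=222[_]   (p2,_)→(p3,1,-1)
state=p3 head=2 tape=22[2]1   (p3,2)→(p2,1,+1)
state=p2 head=3 tape=221[1]   (p2,1)→(p2,2,-1)
state=p2 head=2 tape=22[1]2   (p2,1)→(p2,2,-1)
state=p2 head=1 tape=2[2]22   (p2,2)→(pH,_,+1)
state=pH head=2 tape=2_[2]2
After 8 steps: state pH, head at 2, tape 2_22.

state pH, head at 2, tape 2_22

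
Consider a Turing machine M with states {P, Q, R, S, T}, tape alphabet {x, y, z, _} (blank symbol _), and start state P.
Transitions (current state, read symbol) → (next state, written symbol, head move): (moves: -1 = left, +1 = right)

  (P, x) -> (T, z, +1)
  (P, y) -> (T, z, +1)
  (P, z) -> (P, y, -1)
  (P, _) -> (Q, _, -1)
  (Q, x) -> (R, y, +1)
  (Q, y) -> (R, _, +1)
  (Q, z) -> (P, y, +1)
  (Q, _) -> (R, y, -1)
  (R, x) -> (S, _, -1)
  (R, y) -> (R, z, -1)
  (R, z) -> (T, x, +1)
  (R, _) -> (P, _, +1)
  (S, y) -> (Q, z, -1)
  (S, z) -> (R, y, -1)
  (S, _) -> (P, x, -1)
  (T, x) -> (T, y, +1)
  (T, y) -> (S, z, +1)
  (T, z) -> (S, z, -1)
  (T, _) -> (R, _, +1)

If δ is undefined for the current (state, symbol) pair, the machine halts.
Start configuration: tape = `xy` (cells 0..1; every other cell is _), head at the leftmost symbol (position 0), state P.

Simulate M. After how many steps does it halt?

20

state=P head=0 tape=___[x]y_   (P,x)→(T,z,+1)
state=T head=1 tape=___z[y]_   (T,y)→(S,z,+1)
state=S head=2 tape=___zz[_]   (S,_)→(P,x,-1)
state=P head=1 tape=___z[z]x   (P,z)→(P,y,-1)
state=P head=0 tape=___[z]yx   (P,z)→(P,y,-1)
state=P head=-1 tape=__[_]yyx   (P,_)→(Q,_,-1)
state=Q head=-2 tape=_[_]_yyx   (Q,_)→(R,y,-1)
state=R head=-3 tape=[_]y_yyx   (R,_)→(P,_,+1)
state=P head=-2 tape=_[y]_yyx   (P,y)→(T,z,+1)
state=T head=-1 tape=_z[_]yyx   (T,_)→(R,_,+1)
state=R head=0 tape=_z_[y]yx   (R,y)→(R,z,-1)
state=R head=-1 tape=_z[_]zyx   (R,_)→(P,_,+1)
state=P head=0 tape=_z_[z]yx   (P,z)→(P,y,-1)
state=P head=-1 tape=_z[_]yyx   (P,_)→(Q,_,-1)
state=Q head=-2 tape=_[z]_yyx   (Q,z)→(P,y,+1)
state=P head=-1 tape=_y[_]yyx   (P,_)→(Q,_,-1)
state=Q head=-2 tape=_[y]_yyx   (Q,y)→(R,_,+1)
state=R head=-1 tape=__[_]yyx   (R,_)→(P,_,+1)
state=P head=0 tape=___[y]yx   (P,y)→(T,z,+1)
state=T head=1 tape=___z[y]x   (T,y)→(S,z,+1)
state=S head=2 tape=___zz[x]
M halts after 20 transitions.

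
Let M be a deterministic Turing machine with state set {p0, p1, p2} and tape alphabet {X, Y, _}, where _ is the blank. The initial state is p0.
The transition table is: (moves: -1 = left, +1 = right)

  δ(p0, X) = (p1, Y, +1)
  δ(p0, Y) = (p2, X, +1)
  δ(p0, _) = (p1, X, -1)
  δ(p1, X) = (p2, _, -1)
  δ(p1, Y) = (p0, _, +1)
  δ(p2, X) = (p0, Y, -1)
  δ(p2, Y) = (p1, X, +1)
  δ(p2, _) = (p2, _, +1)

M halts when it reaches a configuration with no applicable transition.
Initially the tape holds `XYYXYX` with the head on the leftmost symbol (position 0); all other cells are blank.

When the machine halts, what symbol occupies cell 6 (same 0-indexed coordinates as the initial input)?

p0 | [X]YYXYX_   read X → write Y, move +1, go to p1
p1 | Y[Y]YXYX_   read Y → write _, move +1, go to p0
p0 | Y_[Y]XYX_   read Y → write X, move +1, go to p2
p2 | Y_X[X]YX_   read X → write Y, move -1, go to p0
p0 | Y_[X]YYX_   read X → write Y, move +1, go to p1
p1 | Y_Y[Y]YX_   read Y → write _, move +1, go to p0
p0 | Y_Y_[Y]X_   read Y → write X, move +1, go to p2
p2 | Y_Y_X[X]_   read X → write Y, move -1, go to p0
p0 | Y_Y_[X]Y_   read X → write Y, move +1, go to p1
p1 | Y_Y_Y[Y]_   read Y → write _, move +1, go to p0
p0 | Y_Y_Y_[_]   read _ → write X, move -1, go to p1
p1 | Y_Y_Y[_]X
Cell 6 holds X when M halts.

X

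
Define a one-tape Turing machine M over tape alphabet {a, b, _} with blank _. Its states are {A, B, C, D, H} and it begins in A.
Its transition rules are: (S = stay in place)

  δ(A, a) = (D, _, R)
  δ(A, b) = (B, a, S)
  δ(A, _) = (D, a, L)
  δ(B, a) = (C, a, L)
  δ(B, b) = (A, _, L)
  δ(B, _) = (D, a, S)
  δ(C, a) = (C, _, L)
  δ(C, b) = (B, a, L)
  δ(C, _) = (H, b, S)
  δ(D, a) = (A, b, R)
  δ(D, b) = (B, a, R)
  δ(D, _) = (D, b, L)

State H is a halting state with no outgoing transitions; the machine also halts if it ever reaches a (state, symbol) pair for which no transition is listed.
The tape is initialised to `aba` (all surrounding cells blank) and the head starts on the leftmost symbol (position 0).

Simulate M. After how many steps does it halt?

5

state=A head=0 tape=[a]ba   (A,a)→(D,_,R)
state=D head=1 tape=_[b]a   (D,b)→(B,a,R)
state=B head=2 tape=_a[a]   (B,a)→(C,a,L)
state=C head=1 tape=_[a]a   (C,a)→(C,_,L)
state=C head=0 tape=[_]_a   (C,_)→(H,b,S)
state=H head=0 tape=[b]_a
M halts after 5 transitions.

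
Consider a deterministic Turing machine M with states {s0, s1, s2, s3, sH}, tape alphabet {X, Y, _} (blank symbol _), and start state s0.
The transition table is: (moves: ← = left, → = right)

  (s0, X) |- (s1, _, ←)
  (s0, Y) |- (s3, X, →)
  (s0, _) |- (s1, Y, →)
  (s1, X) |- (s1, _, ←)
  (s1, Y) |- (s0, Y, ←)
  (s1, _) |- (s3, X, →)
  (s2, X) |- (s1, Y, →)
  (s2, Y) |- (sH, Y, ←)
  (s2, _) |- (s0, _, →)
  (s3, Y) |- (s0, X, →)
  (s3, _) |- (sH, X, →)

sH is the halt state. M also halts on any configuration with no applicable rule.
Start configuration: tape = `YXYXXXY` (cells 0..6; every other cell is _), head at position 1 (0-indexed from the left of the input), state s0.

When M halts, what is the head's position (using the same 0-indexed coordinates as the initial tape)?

0

s0 | __Y[X]YXXXY   read X → write _, move ←, go to s1
s1 | __[Y]_YXXXY   read Y → write Y, move ←, go to s0
s0 | _[_]Y_YXXXY   read _ → write Y, move →, go to s1
s1 | _Y[Y]_YXXXY   read Y → write Y, move ←, go to s0
s0 | _[Y]Y_YXXXY   read Y → write X, move →, go to s3
s3 | _X[Y]_YXXXY   read Y → write X, move →, go to s0
s0 | _XX[_]YXXXY   read _ → write Y, move →, go to s1
s1 | _XXY[Y]XXXY   read Y → write Y, move ←, go to s0
s0 | _XX[Y]YXXXY   read Y → write X, move →, go to s3
s3 | _XXX[Y]XXXY   read Y → write X, move →, go to s0
s0 | _XXXX[X]XXY   read X → write _, move ←, go to s1
s1 | _XXX[X]_XXY   read X → write _, move ←, go to s1
s1 | _XX[X]__XXY   read X → write _, move ←, go to s1
s1 | _X[X]___XXY   read X → write _, move ←, go to s1
s1 | _[X]____XXY   read X → write _, move ←, go to s1
s1 | [_]_____XXY   read _ → write X, move →, go to s3
s3 | X[_]____XXY   read _ → write X, move →, go to sH
sH | XX[_]___XXY
At halt the head is at cell 0.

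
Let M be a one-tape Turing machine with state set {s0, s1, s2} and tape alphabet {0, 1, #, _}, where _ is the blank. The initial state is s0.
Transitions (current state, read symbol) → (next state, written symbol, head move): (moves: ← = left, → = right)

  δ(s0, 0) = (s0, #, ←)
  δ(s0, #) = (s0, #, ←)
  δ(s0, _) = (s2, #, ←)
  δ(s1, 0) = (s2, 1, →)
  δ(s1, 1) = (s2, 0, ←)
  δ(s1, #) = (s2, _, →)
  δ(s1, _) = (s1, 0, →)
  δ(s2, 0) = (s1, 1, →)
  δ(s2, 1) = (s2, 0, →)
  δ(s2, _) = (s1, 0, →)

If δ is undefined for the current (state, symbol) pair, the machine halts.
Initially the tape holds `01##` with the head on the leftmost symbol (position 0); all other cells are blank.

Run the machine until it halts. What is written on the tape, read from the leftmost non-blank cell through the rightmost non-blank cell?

s0 | __[0]1##   read 0 → write #, move ←, go to s0
s0 | _[_]#1##   read _ → write #, move ←, go to s2
s2 | [_]##1##   read _ → write 0, move →, go to s1
s1 | 0[#]#1##   read # → write _, move →, go to s2
s2 | 0_[#]1##
The non-blank tape span at halt is 0_#1##.

0_#1##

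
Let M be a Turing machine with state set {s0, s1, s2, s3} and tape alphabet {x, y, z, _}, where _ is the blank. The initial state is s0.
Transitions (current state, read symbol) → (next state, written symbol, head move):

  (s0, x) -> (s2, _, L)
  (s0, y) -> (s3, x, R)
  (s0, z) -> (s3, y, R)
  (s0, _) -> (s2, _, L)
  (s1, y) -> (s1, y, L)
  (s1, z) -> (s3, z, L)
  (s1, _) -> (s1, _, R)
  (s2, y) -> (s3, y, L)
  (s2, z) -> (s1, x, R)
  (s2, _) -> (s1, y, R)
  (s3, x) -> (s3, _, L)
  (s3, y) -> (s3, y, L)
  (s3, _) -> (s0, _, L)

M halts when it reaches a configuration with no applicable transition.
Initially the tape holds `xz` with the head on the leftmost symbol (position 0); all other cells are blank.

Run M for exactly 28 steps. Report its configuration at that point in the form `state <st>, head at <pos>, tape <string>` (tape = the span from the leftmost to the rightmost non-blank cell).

state s1, head at -2, tape y__y__z

state=s0 head=0 tape=_____[x]z   (s0,x)→(s2,_,L)
state=s2 head=-1 tape=____[_]_z   (s2,_)→(s1,y,R)
state=s1 head=0 tape=____y[_]z   (s1,_)→(s1,_,R)
state=s1 head=1 tape=____y_[z]   (s1,z)→(s3,z,L)
state=s3 head=0 tape=____y[_]z   (s3,_)→(s0,_,L)
state=s0 head=-1 tape=____[y]_z   (s0,y)→(s3,x,R)
state=s3 head=0 tape=____x[_]z   (s3,_)→(s0,_,L)
state=s0 head=-1 tape=____[x]_z   (s0,x)→(s2,_,L)
state=s2 head=-2 tape=___[_]__z   (s2,_)→(s1,y,R)
state=s1 head=-1 tape=___y[_]_z   (s1,_)→(s1,_,R)
state=s1 head=0 tape=___y_[_]z   (s1,_)→(s1,_,R)
state=s1 head=1 tape=___y__[z]   (s1,z)→(s3,z,L)
state=s3 head=0 tape=___y_[_]z   (s3,_)→(s0,_,L)
state=s0 head=-1 tape=___y[_]_z   (s0,_)→(s2,_,L)
state=s2 head=-2 tape=___[y]__z   (s2,y)→(s3,y,L)
state=s3 head=-3 tape=__[_]y__z   (s3,_)→(s0,_,L)
state=s0 head=-4 tape=_[_]_y__z   (s0,_)→(s2,_,L)
state=s2 head=-5 tape=[_]__y__z   (s2,_)→(s1,y,R)
state=s1 head=-4 tape=y[_]_y__z   (s1,_)→(s1,_,R)
state=s1 head=-3 tape=y_[_]y__z   (s1,_)→(s1,_,R)
state=s1 head=-2 tape=y__[y]__z   (s1,y)→(s1,y,L)
state=s1 head=-3 tape=y_[_]y__z   (s1,_)→(s1,_,R)
state=s1 head=-2 tape=y__[y]__z   (s1,y)→(s1,y,L)
state=s1 head=-3 tape=y_[_]y__z   (s1,_)→(s1,_,R)
state=s1 head=-2 tape=y__[y]__z   (s1,y)→(s1,y,L)
state=s1 head=-3 tape=y_[_]y__z   (s1,_)→(s1,_,R)
state=s1 head=-2 tape=y__[y]__z   (s1,y)→(s1,y,L)
state=s1 head=-3 tape=y_[_]y__z   (s1,_)→(s1,_,R)
state=s1 head=-2 tape=y__[y]__z
After 28 steps: state s1, head at -2, tape y__y__z.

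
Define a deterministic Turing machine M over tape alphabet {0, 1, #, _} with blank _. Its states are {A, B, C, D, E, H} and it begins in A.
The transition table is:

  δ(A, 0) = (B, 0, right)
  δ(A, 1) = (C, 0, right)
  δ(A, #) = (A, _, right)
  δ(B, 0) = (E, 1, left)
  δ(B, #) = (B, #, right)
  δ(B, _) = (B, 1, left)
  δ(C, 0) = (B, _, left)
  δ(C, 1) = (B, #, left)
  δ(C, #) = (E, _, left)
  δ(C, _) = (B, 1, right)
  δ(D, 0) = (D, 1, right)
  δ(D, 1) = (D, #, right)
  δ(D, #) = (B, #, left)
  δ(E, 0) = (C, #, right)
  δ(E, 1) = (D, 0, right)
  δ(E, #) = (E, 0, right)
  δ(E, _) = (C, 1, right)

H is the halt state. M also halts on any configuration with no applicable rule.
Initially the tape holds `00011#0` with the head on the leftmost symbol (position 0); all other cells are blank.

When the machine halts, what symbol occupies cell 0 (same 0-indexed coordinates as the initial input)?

state=A head=0 tape=[0]0011#0_   (A,0)→(B,0,right)
state=B head=1 tape=0[0]011#0_   (B,0)→(E,1,left)
state=E head=0 tape=[0]1011#0_   (E,0)→(C,#,right)
state=C head=1 tape=#[1]011#0_   (C,1)→(B,#,left)
state=B head=0 tape=[#]#011#0_   (B,#)→(B,#,right)
state=B head=1 tape=#[#]011#0_   (B,#)→(B,#,right)
state=B head=2 tape=##[0]11#0_   (B,0)→(E,1,left)
state=E head=1 tape=#[#]111#0_   (E,#)→(E,0,right)
state=E head=2 tape=#0[1]11#0_   (E,1)→(D,0,right)
state=D head=3 tape=#00[1]1#0_   (D,1)→(D,#,right)
state=D head=4 tape=#00#[1]#0_   (D,1)→(D,#,right)
state=D head=5 tape=#00##[#]0_   (D,#)→(B,#,left)
state=B head=4 tape=#00#[#]#0_   (B,#)→(B,#,right)
state=B head=5 tape=#00##[#]0_   (B,#)→(B,#,right)
state=B head=6 tape=#00###[0]_   (B,0)→(E,1,left)
state=E head=5 tape=#00##[#]1_   (E,#)→(E,0,right)
state=E head=6 tape=#00##0[1]_   (E,1)→(D,0,right)
state=D head=7 tape=#00##00[_]
Cell 0 holds # when M halts.

#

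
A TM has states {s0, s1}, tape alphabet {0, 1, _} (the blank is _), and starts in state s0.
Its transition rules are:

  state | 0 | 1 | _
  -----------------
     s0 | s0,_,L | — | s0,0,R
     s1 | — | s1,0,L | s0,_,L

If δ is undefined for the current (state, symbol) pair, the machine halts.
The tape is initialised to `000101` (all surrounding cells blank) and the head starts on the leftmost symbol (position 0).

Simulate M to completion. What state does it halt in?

s0

state=s0 head=0 tape=___[0]00101   (s0,0)→(s0,_,L)
state=s0 head=-1 tape=__[_]_00101   (s0,_)→(s0,0,R)
state=s0 head=0 tape=__0[_]00101   (s0,_)→(s0,0,R)
state=s0 head=1 tape=__00[0]0101   (s0,0)→(s0,_,L)
state=s0 head=0 tape=__0[0]_0101   (s0,0)→(s0,_,L)
state=s0 head=-1 tape=__[0]__0101   (s0,0)→(s0,_,L)
state=s0 head=-2 tape=_[_]___0101   (s0,_)→(s0,0,R)
state=s0 head=-1 tape=_0[_]__0101   (s0,_)→(s0,0,R)
state=s0 head=0 tape=_00[_]_0101   (s0,_)→(s0,0,R)
state=s0 head=1 tape=_000[_]0101   (s0,_)→(s0,0,R)
state=s0 head=2 tape=_0000[0]101   (s0,0)→(s0,_,L)
state=s0 head=1 tape=_000[0]_101   (s0,0)→(s0,_,L)
state=s0 head=0 tape=_00[0]__101   (s0,0)→(s0,_,L)
state=s0 head=-1 tape=_0[0]___101   (s0,0)→(s0,_,L)
state=s0 head=-2 tape=_[0]____101   (s0,0)→(s0,_,L)
state=s0 head=-3 tape=[_]_____101   (s0,_)→(s0,0,R)
state=s0 head=-2 tape=0[_]____101   (s0,_)→(s0,0,R)
state=s0 head=-1 tape=00[_]___101   (s0,_)→(s0,0,R)
state=s0 head=0 tape=000[_]__101   (s0,_)→(s0,0,R)
state=s0 head=1 tape=0000[_]_101   (s0,_)→(s0,0,R)
state=s0 head=2 tape=00000[_]101   (s0,_)→(s0,0,R)
state=s0 head=3 tape=000000[1]01
No transition is defined for (s0, 1); M halts in state s0.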